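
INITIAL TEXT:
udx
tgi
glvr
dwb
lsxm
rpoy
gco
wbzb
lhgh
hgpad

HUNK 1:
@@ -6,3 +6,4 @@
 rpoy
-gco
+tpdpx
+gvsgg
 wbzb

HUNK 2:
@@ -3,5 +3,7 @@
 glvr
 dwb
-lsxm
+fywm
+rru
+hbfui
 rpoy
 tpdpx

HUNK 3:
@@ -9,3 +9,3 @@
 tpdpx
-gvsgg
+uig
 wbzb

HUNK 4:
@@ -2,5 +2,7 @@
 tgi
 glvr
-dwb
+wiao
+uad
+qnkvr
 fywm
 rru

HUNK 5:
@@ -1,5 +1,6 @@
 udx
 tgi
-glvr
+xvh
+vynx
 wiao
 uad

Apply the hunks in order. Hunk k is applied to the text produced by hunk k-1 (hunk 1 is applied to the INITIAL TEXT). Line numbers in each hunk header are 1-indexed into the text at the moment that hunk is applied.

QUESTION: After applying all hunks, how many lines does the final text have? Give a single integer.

Hunk 1: at line 6 remove [gco] add [tpdpx,gvsgg] -> 11 lines: udx tgi glvr dwb lsxm rpoy tpdpx gvsgg wbzb lhgh hgpad
Hunk 2: at line 3 remove [lsxm] add [fywm,rru,hbfui] -> 13 lines: udx tgi glvr dwb fywm rru hbfui rpoy tpdpx gvsgg wbzb lhgh hgpad
Hunk 3: at line 9 remove [gvsgg] add [uig] -> 13 lines: udx tgi glvr dwb fywm rru hbfui rpoy tpdpx uig wbzb lhgh hgpad
Hunk 4: at line 2 remove [dwb] add [wiao,uad,qnkvr] -> 15 lines: udx tgi glvr wiao uad qnkvr fywm rru hbfui rpoy tpdpx uig wbzb lhgh hgpad
Hunk 5: at line 1 remove [glvr] add [xvh,vynx] -> 16 lines: udx tgi xvh vynx wiao uad qnkvr fywm rru hbfui rpoy tpdpx uig wbzb lhgh hgpad
Final line count: 16

Answer: 16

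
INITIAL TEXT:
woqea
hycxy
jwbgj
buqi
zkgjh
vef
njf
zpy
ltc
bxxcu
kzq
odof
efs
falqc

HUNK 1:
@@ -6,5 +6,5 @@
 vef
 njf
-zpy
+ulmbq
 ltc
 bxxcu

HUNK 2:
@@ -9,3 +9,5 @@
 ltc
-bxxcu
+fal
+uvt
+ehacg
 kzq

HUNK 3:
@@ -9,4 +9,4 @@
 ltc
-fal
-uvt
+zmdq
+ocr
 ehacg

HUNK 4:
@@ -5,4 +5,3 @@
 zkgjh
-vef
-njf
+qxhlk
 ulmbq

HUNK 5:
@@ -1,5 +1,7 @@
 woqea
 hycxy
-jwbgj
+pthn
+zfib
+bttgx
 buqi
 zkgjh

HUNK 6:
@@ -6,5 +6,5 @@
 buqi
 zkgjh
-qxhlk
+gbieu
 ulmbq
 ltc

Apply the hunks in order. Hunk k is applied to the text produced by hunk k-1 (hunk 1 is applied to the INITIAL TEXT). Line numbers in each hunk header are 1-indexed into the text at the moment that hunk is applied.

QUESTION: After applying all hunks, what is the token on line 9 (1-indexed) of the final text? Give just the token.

Hunk 1: at line 6 remove [zpy] add [ulmbq] -> 14 lines: woqea hycxy jwbgj buqi zkgjh vef njf ulmbq ltc bxxcu kzq odof efs falqc
Hunk 2: at line 9 remove [bxxcu] add [fal,uvt,ehacg] -> 16 lines: woqea hycxy jwbgj buqi zkgjh vef njf ulmbq ltc fal uvt ehacg kzq odof efs falqc
Hunk 3: at line 9 remove [fal,uvt] add [zmdq,ocr] -> 16 lines: woqea hycxy jwbgj buqi zkgjh vef njf ulmbq ltc zmdq ocr ehacg kzq odof efs falqc
Hunk 4: at line 5 remove [vef,njf] add [qxhlk] -> 15 lines: woqea hycxy jwbgj buqi zkgjh qxhlk ulmbq ltc zmdq ocr ehacg kzq odof efs falqc
Hunk 5: at line 1 remove [jwbgj] add [pthn,zfib,bttgx] -> 17 lines: woqea hycxy pthn zfib bttgx buqi zkgjh qxhlk ulmbq ltc zmdq ocr ehacg kzq odof efs falqc
Hunk 6: at line 6 remove [qxhlk] add [gbieu] -> 17 lines: woqea hycxy pthn zfib bttgx buqi zkgjh gbieu ulmbq ltc zmdq ocr ehacg kzq odof efs falqc
Final line 9: ulmbq

Answer: ulmbq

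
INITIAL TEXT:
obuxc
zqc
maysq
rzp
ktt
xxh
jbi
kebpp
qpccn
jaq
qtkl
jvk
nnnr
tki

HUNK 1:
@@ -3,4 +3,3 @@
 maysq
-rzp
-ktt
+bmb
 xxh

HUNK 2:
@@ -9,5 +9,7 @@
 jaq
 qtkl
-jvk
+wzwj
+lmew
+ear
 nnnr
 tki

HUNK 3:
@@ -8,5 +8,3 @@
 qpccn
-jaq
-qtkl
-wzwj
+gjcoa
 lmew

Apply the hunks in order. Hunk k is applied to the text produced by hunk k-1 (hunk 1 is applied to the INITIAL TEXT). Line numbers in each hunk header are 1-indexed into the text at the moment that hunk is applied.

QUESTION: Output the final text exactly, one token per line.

Hunk 1: at line 3 remove [rzp,ktt] add [bmb] -> 13 lines: obuxc zqc maysq bmb xxh jbi kebpp qpccn jaq qtkl jvk nnnr tki
Hunk 2: at line 9 remove [jvk] add [wzwj,lmew,ear] -> 15 lines: obuxc zqc maysq bmb xxh jbi kebpp qpccn jaq qtkl wzwj lmew ear nnnr tki
Hunk 3: at line 8 remove [jaq,qtkl,wzwj] add [gjcoa] -> 13 lines: obuxc zqc maysq bmb xxh jbi kebpp qpccn gjcoa lmew ear nnnr tki

Answer: obuxc
zqc
maysq
bmb
xxh
jbi
kebpp
qpccn
gjcoa
lmew
ear
nnnr
tki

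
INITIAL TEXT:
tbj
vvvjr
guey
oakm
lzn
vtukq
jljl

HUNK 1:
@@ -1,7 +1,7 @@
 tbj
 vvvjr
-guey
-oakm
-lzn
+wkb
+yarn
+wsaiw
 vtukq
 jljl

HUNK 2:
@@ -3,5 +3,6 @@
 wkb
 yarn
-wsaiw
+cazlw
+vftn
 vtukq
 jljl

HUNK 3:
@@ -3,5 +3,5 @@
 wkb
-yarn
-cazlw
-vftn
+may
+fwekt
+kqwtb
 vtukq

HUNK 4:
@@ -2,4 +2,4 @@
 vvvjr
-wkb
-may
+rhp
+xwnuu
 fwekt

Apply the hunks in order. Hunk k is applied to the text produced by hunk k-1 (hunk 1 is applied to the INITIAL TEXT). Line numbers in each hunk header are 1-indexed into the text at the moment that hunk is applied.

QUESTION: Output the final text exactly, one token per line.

Answer: tbj
vvvjr
rhp
xwnuu
fwekt
kqwtb
vtukq
jljl

Derivation:
Hunk 1: at line 1 remove [guey,oakm,lzn] add [wkb,yarn,wsaiw] -> 7 lines: tbj vvvjr wkb yarn wsaiw vtukq jljl
Hunk 2: at line 3 remove [wsaiw] add [cazlw,vftn] -> 8 lines: tbj vvvjr wkb yarn cazlw vftn vtukq jljl
Hunk 3: at line 3 remove [yarn,cazlw,vftn] add [may,fwekt,kqwtb] -> 8 lines: tbj vvvjr wkb may fwekt kqwtb vtukq jljl
Hunk 4: at line 2 remove [wkb,may] add [rhp,xwnuu] -> 8 lines: tbj vvvjr rhp xwnuu fwekt kqwtb vtukq jljl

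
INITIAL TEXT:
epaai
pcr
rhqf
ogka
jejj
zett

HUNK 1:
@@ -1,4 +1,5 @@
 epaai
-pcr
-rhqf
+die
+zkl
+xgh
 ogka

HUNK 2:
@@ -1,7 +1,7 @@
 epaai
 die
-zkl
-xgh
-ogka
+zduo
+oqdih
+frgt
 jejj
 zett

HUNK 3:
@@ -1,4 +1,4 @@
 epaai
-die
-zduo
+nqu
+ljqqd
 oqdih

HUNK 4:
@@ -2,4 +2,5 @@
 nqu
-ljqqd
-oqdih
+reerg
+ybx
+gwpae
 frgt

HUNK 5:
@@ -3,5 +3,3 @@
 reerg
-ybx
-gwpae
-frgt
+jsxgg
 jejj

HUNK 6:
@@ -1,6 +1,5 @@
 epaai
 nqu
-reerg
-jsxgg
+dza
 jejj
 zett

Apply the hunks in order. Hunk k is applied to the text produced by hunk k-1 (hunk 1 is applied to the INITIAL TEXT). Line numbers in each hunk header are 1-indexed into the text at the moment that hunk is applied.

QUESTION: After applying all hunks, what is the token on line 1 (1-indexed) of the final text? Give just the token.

Answer: epaai

Derivation:
Hunk 1: at line 1 remove [pcr,rhqf] add [die,zkl,xgh] -> 7 lines: epaai die zkl xgh ogka jejj zett
Hunk 2: at line 1 remove [zkl,xgh,ogka] add [zduo,oqdih,frgt] -> 7 lines: epaai die zduo oqdih frgt jejj zett
Hunk 3: at line 1 remove [die,zduo] add [nqu,ljqqd] -> 7 lines: epaai nqu ljqqd oqdih frgt jejj zett
Hunk 4: at line 2 remove [ljqqd,oqdih] add [reerg,ybx,gwpae] -> 8 lines: epaai nqu reerg ybx gwpae frgt jejj zett
Hunk 5: at line 3 remove [ybx,gwpae,frgt] add [jsxgg] -> 6 lines: epaai nqu reerg jsxgg jejj zett
Hunk 6: at line 1 remove [reerg,jsxgg] add [dza] -> 5 lines: epaai nqu dza jejj zett
Final line 1: epaai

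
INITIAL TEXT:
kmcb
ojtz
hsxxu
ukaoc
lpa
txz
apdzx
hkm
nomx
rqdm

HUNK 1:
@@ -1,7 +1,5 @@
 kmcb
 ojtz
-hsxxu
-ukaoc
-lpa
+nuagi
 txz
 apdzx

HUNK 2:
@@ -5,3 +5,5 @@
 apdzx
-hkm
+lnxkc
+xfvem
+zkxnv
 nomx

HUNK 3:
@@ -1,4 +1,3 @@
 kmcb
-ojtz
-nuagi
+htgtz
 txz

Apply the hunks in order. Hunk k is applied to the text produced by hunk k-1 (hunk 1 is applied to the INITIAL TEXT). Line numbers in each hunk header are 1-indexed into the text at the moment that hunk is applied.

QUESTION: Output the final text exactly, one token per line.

Answer: kmcb
htgtz
txz
apdzx
lnxkc
xfvem
zkxnv
nomx
rqdm

Derivation:
Hunk 1: at line 1 remove [hsxxu,ukaoc,lpa] add [nuagi] -> 8 lines: kmcb ojtz nuagi txz apdzx hkm nomx rqdm
Hunk 2: at line 5 remove [hkm] add [lnxkc,xfvem,zkxnv] -> 10 lines: kmcb ojtz nuagi txz apdzx lnxkc xfvem zkxnv nomx rqdm
Hunk 3: at line 1 remove [ojtz,nuagi] add [htgtz] -> 9 lines: kmcb htgtz txz apdzx lnxkc xfvem zkxnv nomx rqdm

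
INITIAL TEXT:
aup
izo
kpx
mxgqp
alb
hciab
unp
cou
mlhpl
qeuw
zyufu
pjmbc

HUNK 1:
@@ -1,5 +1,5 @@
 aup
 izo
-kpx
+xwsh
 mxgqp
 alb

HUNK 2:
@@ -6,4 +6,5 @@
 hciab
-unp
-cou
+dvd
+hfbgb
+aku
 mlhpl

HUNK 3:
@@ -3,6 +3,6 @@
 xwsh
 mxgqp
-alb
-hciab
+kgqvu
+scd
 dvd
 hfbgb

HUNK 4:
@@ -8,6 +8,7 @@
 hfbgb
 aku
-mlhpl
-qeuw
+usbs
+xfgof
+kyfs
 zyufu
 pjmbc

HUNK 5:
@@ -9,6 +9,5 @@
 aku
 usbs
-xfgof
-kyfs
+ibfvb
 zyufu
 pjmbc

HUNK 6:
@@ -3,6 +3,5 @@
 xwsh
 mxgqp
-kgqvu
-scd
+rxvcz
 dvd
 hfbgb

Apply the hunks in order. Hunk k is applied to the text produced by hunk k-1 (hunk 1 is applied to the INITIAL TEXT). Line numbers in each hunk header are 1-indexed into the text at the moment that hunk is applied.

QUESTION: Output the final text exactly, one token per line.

Hunk 1: at line 1 remove [kpx] add [xwsh] -> 12 lines: aup izo xwsh mxgqp alb hciab unp cou mlhpl qeuw zyufu pjmbc
Hunk 2: at line 6 remove [unp,cou] add [dvd,hfbgb,aku] -> 13 lines: aup izo xwsh mxgqp alb hciab dvd hfbgb aku mlhpl qeuw zyufu pjmbc
Hunk 3: at line 3 remove [alb,hciab] add [kgqvu,scd] -> 13 lines: aup izo xwsh mxgqp kgqvu scd dvd hfbgb aku mlhpl qeuw zyufu pjmbc
Hunk 4: at line 8 remove [mlhpl,qeuw] add [usbs,xfgof,kyfs] -> 14 lines: aup izo xwsh mxgqp kgqvu scd dvd hfbgb aku usbs xfgof kyfs zyufu pjmbc
Hunk 5: at line 9 remove [xfgof,kyfs] add [ibfvb] -> 13 lines: aup izo xwsh mxgqp kgqvu scd dvd hfbgb aku usbs ibfvb zyufu pjmbc
Hunk 6: at line 3 remove [kgqvu,scd] add [rxvcz] -> 12 lines: aup izo xwsh mxgqp rxvcz dvd hfbgb aku usbs ibfvb zyufu pjmbc

Answer: aup
izo
xwsh
mxgqp
rxvcz
dvd
hfbgb
aku
usbs
ibfvb
zyufu
pjmbc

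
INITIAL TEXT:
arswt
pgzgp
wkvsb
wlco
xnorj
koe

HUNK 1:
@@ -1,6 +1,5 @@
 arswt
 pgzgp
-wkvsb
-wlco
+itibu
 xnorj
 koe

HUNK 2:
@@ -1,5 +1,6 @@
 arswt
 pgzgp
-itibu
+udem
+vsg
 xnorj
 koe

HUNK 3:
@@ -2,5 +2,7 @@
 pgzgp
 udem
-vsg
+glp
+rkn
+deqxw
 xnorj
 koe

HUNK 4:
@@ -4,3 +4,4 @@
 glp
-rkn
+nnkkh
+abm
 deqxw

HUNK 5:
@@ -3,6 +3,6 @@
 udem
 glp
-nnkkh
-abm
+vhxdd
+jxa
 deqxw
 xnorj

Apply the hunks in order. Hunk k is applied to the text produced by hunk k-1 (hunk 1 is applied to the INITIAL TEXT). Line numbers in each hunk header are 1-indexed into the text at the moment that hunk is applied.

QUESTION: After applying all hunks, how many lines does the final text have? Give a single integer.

Answer: 9

Derivation:
Hunk 1: at line 1 remove [wkvsb,wlco] add [itibu] -> 5 lines: arswt pgzgp itibu xnorj koe
Hunk 2: at line 1 remove [itibu] add [udem,vsg] -> 6 lines: arswt pgzgp udem vsg xnorj koe
Hunk 3: at line 2 remove [vsg] add [glp,rkn,deqxw] -> 8 lines: arswt pgzgp udem glp rkn deqxw xnorj koe
Hunk 4: at line 4 remove [rkn] add [nnkkh,abm] -> 9 lines: arswt pgzgp udem glp nnkkh abm deqxw xnorj koe
Hunk 5: at line 3 remove [nnkkh,abm] add [vhxdd,jxa] -> 9 lines: arswt pgzgp udem glp vhxdd jxa deqxw xnorj koe
Final line count: 9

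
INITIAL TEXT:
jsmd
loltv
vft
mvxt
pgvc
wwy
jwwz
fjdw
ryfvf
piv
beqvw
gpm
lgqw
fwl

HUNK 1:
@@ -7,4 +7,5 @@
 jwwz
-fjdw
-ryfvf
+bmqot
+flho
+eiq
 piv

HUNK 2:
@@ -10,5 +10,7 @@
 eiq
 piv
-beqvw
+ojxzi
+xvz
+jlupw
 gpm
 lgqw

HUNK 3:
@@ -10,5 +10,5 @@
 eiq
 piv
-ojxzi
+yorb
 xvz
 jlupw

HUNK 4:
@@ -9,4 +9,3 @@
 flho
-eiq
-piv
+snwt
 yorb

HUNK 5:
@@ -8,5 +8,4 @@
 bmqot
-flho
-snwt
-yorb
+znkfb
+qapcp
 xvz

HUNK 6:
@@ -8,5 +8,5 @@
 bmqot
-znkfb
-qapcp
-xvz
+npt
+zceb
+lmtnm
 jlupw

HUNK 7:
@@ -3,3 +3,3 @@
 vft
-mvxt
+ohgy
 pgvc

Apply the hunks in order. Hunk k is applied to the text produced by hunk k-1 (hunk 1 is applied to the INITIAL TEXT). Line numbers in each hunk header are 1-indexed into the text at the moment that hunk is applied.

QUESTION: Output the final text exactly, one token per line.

Hunk 1: at line 7 remove [fjdw,ryfvf] add [bmqot,flho,eiq] -> 15 lines: jsmd loltv vft mvxt pgvc wwy jwwz bmqot flho eiq piv beqvw gpm lgqw fwl
Hunk 2: at line 10 remove [beqvw] add [ojxzi,xvz,jlupw] -> 17 lines: jsmd loltv vft mvxt pgvc wwy jwwz bmqot flho eiq piv ojxzi xvz jlupw gpm lgqw fwl
Hunk 3: at line 10 remove [ojxzi] add [yorb] -> 17 lines: jsmd loltv vft mvxt pgvc wwy jwwz bmqot flho eiq piv yorb xvz jlupw gpm lgqw fwl
Hunk 4: at line 9 remove [eiq,piv] add [snwt] -> 16 lines: jsmd loltv vft mvxt pgvc wwy jwwz bmqot flho snwt yorb xvz jlupw gpm lgqw fwl
Hunk 5: at line 8 remove [flho,snwt,yorb] add [znkfb,qapcp] -> 15 lines: jsmd loltv vft mvxt pgvc wwy jwwz bmqot znkfb qapcp xvz jlupw gpm lgqw fwl
Hunk 6: at line 8 remove [znkfb,qapcp,xvz] add [npt,zceb,lmtnm] -> 15 lines: jsmd loltv vft mvxt pgvc wwy jwwz bmqot npt zceb lmtnm jlupw gpm lgqw fwl
Hunk 7: at line 3 remove [mvxt] add [ohgy] -> 15 lines: jsmd loltv vft ohgy pgvc wwy jwwz bmqot npt zceb lmtnm jlupw gpm lgqw fwl

Answer: jsmd
loltv
vft
ohgy
pgvc
wwy
jwwz
bmqot
npt
zceb
lmtnm
jlupw
gpm
lgqw
fwl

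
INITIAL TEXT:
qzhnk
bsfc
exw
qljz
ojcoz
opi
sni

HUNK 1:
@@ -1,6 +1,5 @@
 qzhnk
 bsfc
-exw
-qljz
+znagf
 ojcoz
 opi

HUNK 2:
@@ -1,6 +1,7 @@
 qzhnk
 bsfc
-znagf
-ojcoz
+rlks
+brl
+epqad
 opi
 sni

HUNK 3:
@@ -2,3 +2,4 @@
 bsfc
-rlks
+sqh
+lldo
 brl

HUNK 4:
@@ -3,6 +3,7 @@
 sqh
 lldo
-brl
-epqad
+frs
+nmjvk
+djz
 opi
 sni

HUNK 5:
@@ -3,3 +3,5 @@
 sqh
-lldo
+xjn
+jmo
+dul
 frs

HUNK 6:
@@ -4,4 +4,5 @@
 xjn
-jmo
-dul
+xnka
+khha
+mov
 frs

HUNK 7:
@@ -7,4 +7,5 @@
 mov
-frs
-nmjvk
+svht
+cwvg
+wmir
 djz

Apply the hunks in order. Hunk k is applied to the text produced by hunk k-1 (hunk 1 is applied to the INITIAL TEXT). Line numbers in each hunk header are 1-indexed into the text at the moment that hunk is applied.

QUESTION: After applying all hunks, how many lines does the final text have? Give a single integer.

Answer: 13

Derivation:
Hunk 1: at line 1 remove [exw,qljz] add [znagf] -> 6 lines: qzhnk bsfc znagf ojcoz opi sni
Hunk 2: at line 1 remove [znagf,ojcoz] add [rlks,brl,epqad] -> 7 lines: qzhnk bsfc rlks brl epqad opi sni
Hunk 3: at line 2 remove [rlks] add [sqh,lldo] -> 8 lines: qzhnk bsfc sqh lldo brl epqad opi sni
Hunk 4: at line 3 remove [brl,epqad] add [frs,nmjvk,djz] -> 9 lines: qzhnk bsfc sqh lldo frs nmjvk djz opi sni
Hunk 5: at line 3 remove [lldo] add [xjn,jmo,dul] -> 11 lines: qzhnk bsfc sqh xjn jmo dul frs nmjvk djz opi sni
Hunk 6: at line 4 remove [jmo,dul] add [xnka,khha,mov] -> 12 lines: qzhnk bsfc sqh xjn xnka khha mov frs nmjvk djz opi sni
Hunk 7: at line 7 remove [frs,nmjvk] add [svht,cwvg,wmir] -> 13 lines: qzhnk bsfc sqh xjn xnka khha mov svht cwvg wmir djz opi sni
Final line count: 13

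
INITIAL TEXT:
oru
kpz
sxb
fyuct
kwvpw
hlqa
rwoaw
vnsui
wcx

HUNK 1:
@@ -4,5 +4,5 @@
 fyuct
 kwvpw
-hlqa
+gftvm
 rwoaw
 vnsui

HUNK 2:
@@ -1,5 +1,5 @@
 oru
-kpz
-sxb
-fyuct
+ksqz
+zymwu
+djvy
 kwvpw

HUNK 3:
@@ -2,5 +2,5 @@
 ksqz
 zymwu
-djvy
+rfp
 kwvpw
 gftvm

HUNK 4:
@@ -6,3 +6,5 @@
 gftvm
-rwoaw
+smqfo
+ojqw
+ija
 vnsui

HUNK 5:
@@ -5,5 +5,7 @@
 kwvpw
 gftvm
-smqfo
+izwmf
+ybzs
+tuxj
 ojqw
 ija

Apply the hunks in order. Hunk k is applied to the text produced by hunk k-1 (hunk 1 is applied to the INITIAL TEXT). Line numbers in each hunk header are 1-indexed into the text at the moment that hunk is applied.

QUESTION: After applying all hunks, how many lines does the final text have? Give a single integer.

Hunk 1: at line 4 remove [hlqa] add [gftvm] -> 9 lines: oru kpz sxb fyuct kwvpw gftvm rwoaw vnsui wcx
Hunk 2: at line 1 remove [kpz,sxb,fyuct] add [ksqz,zymwu,djvy] -> 9 lines: oru ksqz zymwu djvy kwvpw gftvm rwoaw vnsui wcx
Hunk 3: at line 2 remove [djvy] add [rfp] -> 9 lines: oru ksqz zymwu rfp kwvpw gftvm rwoaw vnsui wcx
Hunk 4: at line 6 remove [rwoaw] add [smqfo,ojqw,ija] -> 11 lines: oru ksqz zymwu rfp kwvpw gftvm smqfo ojqw ija vnsui wcx
Hunk 5: at line 5 remove [smqfo] add [izwmf,ybzs,tuxj] -> 13 lines: oru ksqz zymwu rfp kwvpw gftvm izwmf ybzs tuxj ojqw ija vnsui wcx
Final line count: 13

Answer: 13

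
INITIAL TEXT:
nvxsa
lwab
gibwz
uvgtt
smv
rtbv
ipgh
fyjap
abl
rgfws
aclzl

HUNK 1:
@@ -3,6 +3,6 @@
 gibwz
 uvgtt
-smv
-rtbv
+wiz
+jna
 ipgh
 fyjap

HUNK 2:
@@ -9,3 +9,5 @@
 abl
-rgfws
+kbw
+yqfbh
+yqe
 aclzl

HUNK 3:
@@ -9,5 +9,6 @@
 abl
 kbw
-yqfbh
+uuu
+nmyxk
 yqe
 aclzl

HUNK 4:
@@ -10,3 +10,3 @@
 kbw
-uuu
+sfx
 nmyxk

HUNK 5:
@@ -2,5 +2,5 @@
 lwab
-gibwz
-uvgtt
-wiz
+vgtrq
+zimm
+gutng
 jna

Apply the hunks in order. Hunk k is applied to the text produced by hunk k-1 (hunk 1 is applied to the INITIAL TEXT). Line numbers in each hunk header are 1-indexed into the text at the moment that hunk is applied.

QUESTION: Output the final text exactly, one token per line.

Answer: nvxsa
lwab
vgtrq
zimm
gutng
jna
ipgh
fyjap
abl
kbw
sfx
nmyxk
yqe
aclzl

Derivation:
Hunk 1: at line 3 remove [smv,rtbv] add [wiz,jna] -> 11 lines: nvxsa lwab gibwz uvgtt wiz jna ipgh fyjap abl rgfws aclzl
Hunk 2: at line 9 remove [rgfws] add [kbw,yqfbh,yqe] -> 13 lines: nvxsa lwab gibwz uvgtt wiz jna ipgh fyjap abl kbw yqfbh yqe aclzl
Hunk 3: at line 9 remove [yqfbh] add [uuu,nmyxk] -> 14 lines: nvxsa lwab gibwz uvgtt wiz jna ipgh fyjap abl kbw uuu nmyxk yqe aclzl
Hunk 4: at line 10 remove [uuu] add [sfx] -> 14 lines: nvxsa lwab gibwz uvgtt wiz jna ipgh fyjap abl kbw sfx nmyxk yqe aclzl
Hunk 5: at line 2 remove [gibwz,uvgtt,wiz] add [vgtrq,zimm,gutng] -> 14 lines: nvxsa lwab vgtrq zimm gutng jna ipgh fyjap abl kbw sfx nmyxk yqe aclzl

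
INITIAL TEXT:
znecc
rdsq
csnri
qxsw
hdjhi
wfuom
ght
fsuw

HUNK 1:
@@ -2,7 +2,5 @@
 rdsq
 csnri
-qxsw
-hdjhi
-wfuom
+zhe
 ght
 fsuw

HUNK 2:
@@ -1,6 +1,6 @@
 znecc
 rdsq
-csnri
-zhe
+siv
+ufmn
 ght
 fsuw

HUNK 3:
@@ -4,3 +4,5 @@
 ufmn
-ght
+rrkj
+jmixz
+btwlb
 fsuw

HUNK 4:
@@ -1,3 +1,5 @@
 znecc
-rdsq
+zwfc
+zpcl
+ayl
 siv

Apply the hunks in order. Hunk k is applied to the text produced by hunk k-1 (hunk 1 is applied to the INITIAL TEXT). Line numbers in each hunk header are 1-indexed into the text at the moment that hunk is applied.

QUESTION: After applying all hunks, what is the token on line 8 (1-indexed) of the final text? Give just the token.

Answer: jmixz

Derivation:
Hunk 1: at line 2 remove [qxsw,hdjhi,wfuom] add [zhe] -> 6 lines: znecc rdsq csnri zhe ght fsuw
Hunk 2: at line 1 remove [csnri,zhe] add [siv,ufmn] -> 6 lines: znecc rdsq siv ufmn ght fsuw
Hunk 3: at line 4 remove [ght] add [rrkj,jmixz,btwlb] -> 8 lines: znecc rdsq siv ufmn rrkj jmixz btwlb fsuw
Hunk 4: at line 1 remove [rdsq] add [zwfc,zpcl,ayl] -> 10 lines: znecc zwfc zpcl ayl siv ufmn rrkj jmixz btwlb fsuw
Final line 8: jmixz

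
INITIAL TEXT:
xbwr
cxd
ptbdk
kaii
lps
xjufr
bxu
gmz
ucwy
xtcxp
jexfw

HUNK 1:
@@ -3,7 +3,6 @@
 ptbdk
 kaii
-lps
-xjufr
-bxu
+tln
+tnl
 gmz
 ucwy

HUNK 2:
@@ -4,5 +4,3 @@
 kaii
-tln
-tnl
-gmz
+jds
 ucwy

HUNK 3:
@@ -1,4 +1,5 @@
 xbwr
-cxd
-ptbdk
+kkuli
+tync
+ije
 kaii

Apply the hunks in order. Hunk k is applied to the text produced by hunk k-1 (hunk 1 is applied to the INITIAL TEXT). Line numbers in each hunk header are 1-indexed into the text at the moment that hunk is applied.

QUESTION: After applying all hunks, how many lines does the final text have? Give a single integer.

Answer: 9

Derivation:
Hunk 1: at line 3 remove [lps,xjufr,bxu] add [tln,tnl] -> 10 lines: xbwr cxd ptbdk kaii tln tnl gmz ucwy xtcxp jexfw
Hunk 2: at line 4 remove [tln,tnl,gmz] add [jds] -> 8 lines: xbwr cxd ptbdk kaii jds ucwy xtcxp jexfw
Hunk 3: at line 1 remove [cxd,ptbdk] add [kkuli,tync,ije] -> 9 lines: xbwr kkuli tync ije kaii jds ucwy xtcxp jexfw
Final line count: 9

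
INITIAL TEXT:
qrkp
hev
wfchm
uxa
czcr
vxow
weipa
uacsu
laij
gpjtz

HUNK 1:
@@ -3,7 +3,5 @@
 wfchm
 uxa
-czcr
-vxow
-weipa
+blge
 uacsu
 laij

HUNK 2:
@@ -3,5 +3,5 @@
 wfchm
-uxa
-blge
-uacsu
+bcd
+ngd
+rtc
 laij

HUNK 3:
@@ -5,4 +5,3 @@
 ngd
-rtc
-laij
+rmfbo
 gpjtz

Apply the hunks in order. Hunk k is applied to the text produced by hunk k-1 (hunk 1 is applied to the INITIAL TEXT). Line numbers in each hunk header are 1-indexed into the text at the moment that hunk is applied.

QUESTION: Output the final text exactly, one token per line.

Hunk 1: at line 3 remove [czcr,vxow,weipa] add [blge] -> 8 lines: qrkp hev wfchm uxa blge uacsu laij gpjtz
Hunk 2: at line 3 remove [uxa,blge,uacsu] add [bcd,ngd,rtc] -> 8 lines: qrkp hev wfchm bcd ngd rtc laij gpjtz
Hunk 3: at line 5 remove [rtc,laij] add [rmfbo] -> 7 lines: qrkp hev wfchm bcd ngd rmfbo gpjtz

Answer: qrkp
hev
wfchm
bcd
ngd
rmfbo
gpjtz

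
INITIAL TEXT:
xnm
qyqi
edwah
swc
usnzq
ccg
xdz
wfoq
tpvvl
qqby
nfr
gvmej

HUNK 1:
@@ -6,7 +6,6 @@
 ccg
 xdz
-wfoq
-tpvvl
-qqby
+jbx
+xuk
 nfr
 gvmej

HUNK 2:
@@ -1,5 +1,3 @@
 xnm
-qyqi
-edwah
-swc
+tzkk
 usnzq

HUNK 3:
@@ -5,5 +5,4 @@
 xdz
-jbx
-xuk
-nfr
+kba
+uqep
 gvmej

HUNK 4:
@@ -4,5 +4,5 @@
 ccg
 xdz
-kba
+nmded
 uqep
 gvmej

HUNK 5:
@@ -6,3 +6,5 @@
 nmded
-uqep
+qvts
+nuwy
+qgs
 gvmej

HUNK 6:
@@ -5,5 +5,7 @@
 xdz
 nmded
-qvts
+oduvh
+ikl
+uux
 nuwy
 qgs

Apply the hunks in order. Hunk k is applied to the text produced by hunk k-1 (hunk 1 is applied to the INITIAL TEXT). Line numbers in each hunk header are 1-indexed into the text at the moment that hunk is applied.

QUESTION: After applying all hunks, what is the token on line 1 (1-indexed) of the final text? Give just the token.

Answer: xnm

Derivation:
Hunk 1: at line 6 remove [wfoq,tpvvl,qqby] add [jbx,xuk] -> 11 lines: xnm qyqi edwah swc usnzq ccg xdz jbx xuk nfr gvmej
Hunk 2: at line 1 remove [qyqi,edwah,swc] add [tzkk] -> 9 lines: xnm tzkk usnzq ccg xdz jbx xuk nfr gvmej
Hunk 3: at line 5 remove [jbx,xuk,nfr] add [kba,uqep] -> 8 lines: xnm tzkk usnzq ccg xdz kba uqep gvmej
Hunk 4: at line 4 remove [kba] add [nmded] -> 8 lines: xnm tzkk usnzq ccg xdz nmded uqep gvmej
Hunk 5: at line 6 remove [uqep] add [qvts,nuwy,qgs] -> 10 lines: xnm tzkk usnzq ccg xdz nmded qvts nuwy qgs gvmej
Hunk 6: at line 5 remove [qvts] add [oduvh,ikl,uux] -> 12 lines: xnm tzkk usnzq ccg xdz nmded oduvh ikl uux nuwy qgs gvmej
Final line 1: xnm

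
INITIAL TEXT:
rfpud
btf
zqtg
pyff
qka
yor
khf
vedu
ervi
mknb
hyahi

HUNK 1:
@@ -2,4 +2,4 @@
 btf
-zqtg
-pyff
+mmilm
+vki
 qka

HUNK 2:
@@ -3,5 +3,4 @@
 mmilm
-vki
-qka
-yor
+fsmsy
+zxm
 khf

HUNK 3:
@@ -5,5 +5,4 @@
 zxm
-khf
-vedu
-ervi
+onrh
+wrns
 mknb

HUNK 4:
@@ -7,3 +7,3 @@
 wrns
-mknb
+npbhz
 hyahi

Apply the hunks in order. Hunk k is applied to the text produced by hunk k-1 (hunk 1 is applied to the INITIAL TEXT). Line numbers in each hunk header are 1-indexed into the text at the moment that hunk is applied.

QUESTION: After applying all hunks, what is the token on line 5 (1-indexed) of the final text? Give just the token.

Answer: zxm

Derivation:
Hunk 1: at line 2 remove [zqtg,pyff] add [mmilm,vki] -> 11 lines: rfpud btf mmilm vki qka yor khf vedu ervi mknb hyahi
Hunk 2: at line 3 remove [vki,qka,yor] add [fsmsy,zxm] -> 10 lines: rfpud btf mmilm fsmsy zxm khf vedu ervi mknb hyahi
Hunk 3: at line 5 remove [khf,vedu,ervi] add [onrh,wrns] -> 9 lines: rfpud btf mmilm fsmsy zxm onrh wrns mknb hyahi
Hunk 4: at line 7 remove [mknb] add [npbhz] -> 9 lines: rfpud btf mmilm fsmsy zxm onrh wrns npbhz hyahi
Final line 5: zxm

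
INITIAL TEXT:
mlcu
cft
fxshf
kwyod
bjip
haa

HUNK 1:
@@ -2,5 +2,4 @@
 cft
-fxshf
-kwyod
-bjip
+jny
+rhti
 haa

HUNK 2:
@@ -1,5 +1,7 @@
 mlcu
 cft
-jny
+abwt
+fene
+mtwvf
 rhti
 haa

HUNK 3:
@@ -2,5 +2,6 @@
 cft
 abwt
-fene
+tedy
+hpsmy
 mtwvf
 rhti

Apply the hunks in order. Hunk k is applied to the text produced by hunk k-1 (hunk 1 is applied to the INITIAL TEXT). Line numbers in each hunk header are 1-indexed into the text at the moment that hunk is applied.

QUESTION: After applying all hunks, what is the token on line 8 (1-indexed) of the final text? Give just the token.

Answer: haa

Derivation:
Hunk 1: at line 2 remove [fxshf,kwyod,bjip] add [jny,rhti] -> 5 lines: mlcu cft jny rhti haa
Hunk 2: at line 1 remove [jny] add [abwt,fene,mtwvf] -> 7 lines: mlcu cft abwt fene mtwvf rhti haa
Hunk 3: at line 2 remove [fene] add [tedy,hpsmy] -> 8 lines: mlcu cft abwt tedy hpsmy mtwvf rhti haa
Final line 8: haa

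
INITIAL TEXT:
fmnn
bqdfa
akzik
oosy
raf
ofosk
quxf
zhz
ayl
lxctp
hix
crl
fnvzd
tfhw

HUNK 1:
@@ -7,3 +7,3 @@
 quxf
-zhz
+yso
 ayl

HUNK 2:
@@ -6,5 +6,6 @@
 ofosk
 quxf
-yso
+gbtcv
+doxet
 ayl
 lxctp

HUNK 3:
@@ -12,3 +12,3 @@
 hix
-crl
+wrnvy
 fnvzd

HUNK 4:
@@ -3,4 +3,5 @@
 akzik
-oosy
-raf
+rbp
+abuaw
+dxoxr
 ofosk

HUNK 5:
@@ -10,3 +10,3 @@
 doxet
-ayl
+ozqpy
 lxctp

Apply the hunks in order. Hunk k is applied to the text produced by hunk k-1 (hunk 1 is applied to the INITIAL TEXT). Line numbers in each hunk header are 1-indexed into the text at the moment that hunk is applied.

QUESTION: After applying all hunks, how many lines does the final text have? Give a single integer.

Hunk 1: at line 7 remove [zhz] add [yso] -> 14 lines: fmnn bqdfa akzik oosy raf ofosk quxf yso ayl lxctp hix crl fnvzd tfhw
Hunk 2: at line 6 remove [yso] add [gbtcv,doxet] -> 15 lines: fmnn bqdfa akzik oosy raf ofosk quxf gbtcv doxet ayl lxctp hix crl fnvzd tfhw
Hunk 3: at line 12 remove [crl] add [wrnvy] -> 15 lines: fmnn bqdfa akzik oosy raf ofosk quxf gbtcv doxet ayl lxctp hix wrnvy fnvzd tfhw
Hunk 4: at line 3 remove [oosy,raf] add [rbp,abuaw,dxoxr] -> 16 lines: fmnn bqdfa akzik rbp abuaw dxoxr ofosk quxf gbtcv doxet ayl lxctp hix wrnvy fnvzd tfhw
Hunk 5: at line 10 remove [ayl] add [ozqpy] -> 16 lines: fmnn bqdfa akzik rbp abuaw dxoxr ofosk quxf gbtcv doxet ozqpy lxctp hix wrnvy fnvzd tfhw
Final line count: 16

Answer: 16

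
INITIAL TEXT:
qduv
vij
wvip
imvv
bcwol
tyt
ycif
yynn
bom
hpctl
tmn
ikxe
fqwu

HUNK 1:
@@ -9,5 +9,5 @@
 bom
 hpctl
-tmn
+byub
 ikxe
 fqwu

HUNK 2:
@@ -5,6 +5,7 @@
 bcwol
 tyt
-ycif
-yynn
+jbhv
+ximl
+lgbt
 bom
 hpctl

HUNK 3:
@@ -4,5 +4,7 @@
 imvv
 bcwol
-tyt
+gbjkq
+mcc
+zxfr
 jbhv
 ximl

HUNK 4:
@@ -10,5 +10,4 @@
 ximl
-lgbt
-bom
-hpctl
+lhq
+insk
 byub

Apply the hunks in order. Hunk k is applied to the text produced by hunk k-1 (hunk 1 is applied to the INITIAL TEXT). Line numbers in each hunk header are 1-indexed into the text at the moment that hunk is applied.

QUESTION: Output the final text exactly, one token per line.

Hunk 1: at line 9 remove [tmn] add [byub] -> 13 lines: qduv vij wvip imvv bcwol tyt ycif yynn bom hpctl byub ikxe fqwu
Hunk 2: at line 5 remove [ycif,yynn] add [jbhv,ximl,lgbt] -> 14 lines: qduv vij wvip imvv bcwol tyt jbhv ximl lgbt bom hpctl byub ikxe fqwu
Hunk 3: at line 4 remove [tyt] add [gbjkq,mcc,zxfr] -> 16 lines: qduv vij wvip imvv bcwol gbjkq mcc zxfr jbhv ximl lgbt bom hpctl byub ikxe fqwu
Hunk 4: at line 10 remove [lgbt,bom,hpctl] add [lhq,insk] -> 15 lines: qduv vij wvip imvv bcwol gbjkq mcc zxfr jbhv ximl lhq insk byub ikxe fqwu

Answer: qduv
vij
wvip
imvv
bcwol
gbjkq
mcc
zxfr
jbhv
ximl
lhq
insk
byub
ikxe
fqwu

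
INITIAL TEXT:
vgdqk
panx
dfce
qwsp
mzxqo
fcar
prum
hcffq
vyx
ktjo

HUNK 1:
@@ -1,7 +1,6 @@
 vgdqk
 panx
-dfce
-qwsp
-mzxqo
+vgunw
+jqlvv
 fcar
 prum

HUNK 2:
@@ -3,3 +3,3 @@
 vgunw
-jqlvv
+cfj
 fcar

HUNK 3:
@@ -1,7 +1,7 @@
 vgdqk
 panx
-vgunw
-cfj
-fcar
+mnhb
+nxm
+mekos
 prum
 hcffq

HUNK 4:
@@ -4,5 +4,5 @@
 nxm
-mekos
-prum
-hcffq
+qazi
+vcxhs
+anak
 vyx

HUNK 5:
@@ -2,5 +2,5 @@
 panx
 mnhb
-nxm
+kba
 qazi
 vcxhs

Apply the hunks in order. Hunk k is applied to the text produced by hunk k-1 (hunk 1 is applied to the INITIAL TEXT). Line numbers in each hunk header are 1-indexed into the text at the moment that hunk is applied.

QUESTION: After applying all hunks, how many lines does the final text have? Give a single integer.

Answer: 9

Derivation:
Hunk 1: at line 1 remove [dfce,qwsp,mzxqo] add [vgunw,jqlvv] -> 9 lines: vgdqk panx vgunw jqlvv fcar prum hcffq vyx ktjo
Hunk 2: at line 3 remove [jqlvv] add [cfj] -> 9 lines: vgdqk panx vgunw cfj fcar prum hcffq vyx ktjo
Hunk 3: at line 1 remove [vgunw,cfj,fcar] add [mnhb,nxm,mekos] -> 9 lines: vgdqk panx mnhb nxm mekos prum hcffq vyx ktjo
Hunk 4: at line 4 remove [mekos,prum,hcffq] add [qazi,vcxhs,anak] -> 9 lines: vgdqk panx mnhb nxm qazi vcxhs anak vyx ktjo
Hunk 5: at line 2 remove [nxm] add [kba] -> 9 lines: vgdqk panx mnhb kba qazi vcxhs anak vyx ktjo
Final line count: 9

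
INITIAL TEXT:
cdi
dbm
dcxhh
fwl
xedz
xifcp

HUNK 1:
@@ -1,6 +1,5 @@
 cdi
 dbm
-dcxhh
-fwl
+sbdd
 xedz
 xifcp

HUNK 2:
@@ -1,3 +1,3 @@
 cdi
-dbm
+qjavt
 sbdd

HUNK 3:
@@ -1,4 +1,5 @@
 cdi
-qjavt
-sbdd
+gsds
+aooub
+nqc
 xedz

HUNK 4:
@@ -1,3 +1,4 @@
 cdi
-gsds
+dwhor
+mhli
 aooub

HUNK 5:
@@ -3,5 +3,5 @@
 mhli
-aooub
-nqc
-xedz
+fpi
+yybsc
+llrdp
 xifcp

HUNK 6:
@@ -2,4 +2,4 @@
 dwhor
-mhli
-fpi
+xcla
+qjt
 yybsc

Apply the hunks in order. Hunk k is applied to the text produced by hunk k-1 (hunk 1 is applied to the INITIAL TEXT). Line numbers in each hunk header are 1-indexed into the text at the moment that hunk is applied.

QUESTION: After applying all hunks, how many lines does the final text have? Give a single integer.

Hunk 1: at line 1 remove [dcxhh,fwl] add [sbdd] -> 5 lines: cdi dbm sbdd xedz xifcp
Hunk 2: at line 1 remove [dbm] add [qjavt] -> 5 lines: cdi qjavt sbdd xedz xifcp
Hunk 3: at line 1 remove [qjavt,sbdd] add [gsds,aooub,nqc] -> 6 lines: cdi gsds aooub nqc xedz xifcp
Hunk 4: at line 1 remove [gsds] add [dwhor,mhli] -> 7 lines: cdi dwhor mhli aooub nqc xedz xifcp
Hunk 5: at line 3 remove [aooub,nqc,xedz] add [fpi,yybsc,llrdp] -> 7 lines: cdi dwhor mhli fpi yybsc llrdp xifcp
Hunk 6: at line 2 remove [mhli,fpi] add [xcla,qjt] -> 7 lines: cdi dwhor xcla qjt yybsc llrdp xifcp
Final line count: 7

Answer: 7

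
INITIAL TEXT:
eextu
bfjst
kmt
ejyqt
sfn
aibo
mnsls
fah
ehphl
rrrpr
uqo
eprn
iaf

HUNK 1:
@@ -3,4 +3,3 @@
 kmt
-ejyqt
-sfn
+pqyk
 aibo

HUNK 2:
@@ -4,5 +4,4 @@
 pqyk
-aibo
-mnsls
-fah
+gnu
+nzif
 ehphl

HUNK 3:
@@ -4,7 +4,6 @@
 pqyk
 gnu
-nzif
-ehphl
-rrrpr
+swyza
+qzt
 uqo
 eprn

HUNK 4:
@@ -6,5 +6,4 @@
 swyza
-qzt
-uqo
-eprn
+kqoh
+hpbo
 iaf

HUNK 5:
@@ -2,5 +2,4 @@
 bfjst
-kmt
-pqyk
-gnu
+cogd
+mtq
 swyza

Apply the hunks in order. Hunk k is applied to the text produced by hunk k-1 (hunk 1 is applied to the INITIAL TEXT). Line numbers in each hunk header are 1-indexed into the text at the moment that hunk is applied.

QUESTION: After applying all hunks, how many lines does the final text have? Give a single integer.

Answer: 8

Derivation:
Hunk 1: at line 3 remove [ejyqt,sfn] add [pqyk] -> 12 lines: eextu bfjst kmt pqyk aibo mnsls fah ehphl rrrpr uqo eprn iaf
Hunk 2: at line 4 remove [aibo,mnsls,fah] add [gnu,nzif] -> 11 lines: eextu bfjst kmt pqyk gnu nzif ehphl rrrpr uqo eprn iaf
Hunk 3: at line 4 remove [nzif,ehphl,rrrpr] add [swyza,qzt] -> 10 lines: eextu bfjst kmt pqyk gnu swyza qzt uqo eprn iaf
Hunk 4: at line 6 remove [qzt,uqo,eprn] add [kqoh,hpbo] -> 9 lines: eextu bfjst kmt pqyk gnu swyza kqoh hpbo iaf
Hunk 5: at line 2 remove [kmt,pqyk,gnu] add [cogd,mtq] -> 8 lines: eextu bfjst cogd mtq swyza kqoh hpbo iaf
Final line count: 8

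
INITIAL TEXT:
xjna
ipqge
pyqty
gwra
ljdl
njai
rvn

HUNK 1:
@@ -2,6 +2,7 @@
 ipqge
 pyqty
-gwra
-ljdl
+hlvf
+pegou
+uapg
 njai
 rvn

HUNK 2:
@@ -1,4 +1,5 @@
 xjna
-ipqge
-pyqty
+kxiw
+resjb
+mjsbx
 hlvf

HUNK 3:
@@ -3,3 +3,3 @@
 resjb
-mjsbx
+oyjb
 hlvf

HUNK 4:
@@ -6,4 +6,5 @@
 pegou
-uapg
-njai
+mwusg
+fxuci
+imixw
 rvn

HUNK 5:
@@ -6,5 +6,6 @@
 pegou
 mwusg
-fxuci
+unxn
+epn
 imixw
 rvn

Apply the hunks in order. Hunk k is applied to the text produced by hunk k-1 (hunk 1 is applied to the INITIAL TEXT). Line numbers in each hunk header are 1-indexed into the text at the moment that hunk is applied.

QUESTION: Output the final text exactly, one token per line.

Hunk 1: at line 2 remove [gwra,ljdl] add [hlvf,pegou,uapg] -> 8 lines: xjna ipqge pyqty hlvf pegou uapg njai rvn
Hunk 2: at line 1 remove [ipqge,pyqty] add [kxiw,resjb,mjsbx] -> 9 lines: xjna kxiw resjb mjsbx hlvf pegou uapg njai rvn
Hunk 3: at line 3 remove [mjsbx] add [oyjb] -> 9 lines: xjna kxiw resjb oyjb hlvf pegou uapg njai rvn
Hunk 4: at line 6 remove [uapg,njai] add [mwusg,fxuci,imixw] -> 10 lines: xjna kxiw resjb oyjb hlvf pegou mwusg fxuci imixw rvn
Hunk 5: at line 6 remove [fxuci] add [unxn,epn] -> 11 lines: xjna kxiw resjb oyjb hlvf pegou mwusg unxn epn imixw rvn

Answer: xjna
kxiw
resjb
oyjb
hlvf
pegou
mwusg
unxn
epn
imixw
rvn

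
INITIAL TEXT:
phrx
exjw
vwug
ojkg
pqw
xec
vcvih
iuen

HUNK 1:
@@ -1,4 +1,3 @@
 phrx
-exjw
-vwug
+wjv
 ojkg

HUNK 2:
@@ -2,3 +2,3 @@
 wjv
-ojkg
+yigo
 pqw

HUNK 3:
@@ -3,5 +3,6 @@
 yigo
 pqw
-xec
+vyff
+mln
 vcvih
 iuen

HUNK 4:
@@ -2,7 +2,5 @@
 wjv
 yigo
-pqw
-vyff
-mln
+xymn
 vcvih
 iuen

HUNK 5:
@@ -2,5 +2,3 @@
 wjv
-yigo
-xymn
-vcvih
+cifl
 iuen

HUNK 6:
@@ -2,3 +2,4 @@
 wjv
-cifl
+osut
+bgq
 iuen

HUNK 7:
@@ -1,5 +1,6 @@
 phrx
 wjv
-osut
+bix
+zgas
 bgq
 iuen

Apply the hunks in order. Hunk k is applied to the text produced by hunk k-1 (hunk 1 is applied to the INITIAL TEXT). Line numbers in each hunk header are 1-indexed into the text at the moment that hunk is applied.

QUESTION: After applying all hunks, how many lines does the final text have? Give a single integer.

Hunk 1: at line 1 remove [exjw,vwug] add [wjv] -> 7 lines: phrx wjv ojkg pqw xec vcvih iuen
Hunk 2: at line 2 remove [ojkg] add [yigo] -> 7 lines: phrx wjv yigo pqw xec vcvih iuen
Hunk 3: at line 3 remove [xec] add [vyff,mln] -> 8 lines: phrx wjv yigo pqw vyff mln vcvih iuen
Hunk 4: at line 2 remove [pqw,vyff,mln] add [xymn] -> 6 lines: phrx wjv yigo xymn vcvih iuen
Hunk 5: at line 2 remove [yigo,xymn,vcvih] add [cifl] -> 4 lines: phrx wjv cifl iuen
Hunk 6: at line 2 remove [cifl] add [osut,bgq] -> 5 lines: phrx wjv osut bgq iuen
Hunk 7: at line 1 remove [osut] add [bix,zgas] -> 6 lines: phrx wjv bix zgas bgq iuen
Final line count: 6

Answer: 6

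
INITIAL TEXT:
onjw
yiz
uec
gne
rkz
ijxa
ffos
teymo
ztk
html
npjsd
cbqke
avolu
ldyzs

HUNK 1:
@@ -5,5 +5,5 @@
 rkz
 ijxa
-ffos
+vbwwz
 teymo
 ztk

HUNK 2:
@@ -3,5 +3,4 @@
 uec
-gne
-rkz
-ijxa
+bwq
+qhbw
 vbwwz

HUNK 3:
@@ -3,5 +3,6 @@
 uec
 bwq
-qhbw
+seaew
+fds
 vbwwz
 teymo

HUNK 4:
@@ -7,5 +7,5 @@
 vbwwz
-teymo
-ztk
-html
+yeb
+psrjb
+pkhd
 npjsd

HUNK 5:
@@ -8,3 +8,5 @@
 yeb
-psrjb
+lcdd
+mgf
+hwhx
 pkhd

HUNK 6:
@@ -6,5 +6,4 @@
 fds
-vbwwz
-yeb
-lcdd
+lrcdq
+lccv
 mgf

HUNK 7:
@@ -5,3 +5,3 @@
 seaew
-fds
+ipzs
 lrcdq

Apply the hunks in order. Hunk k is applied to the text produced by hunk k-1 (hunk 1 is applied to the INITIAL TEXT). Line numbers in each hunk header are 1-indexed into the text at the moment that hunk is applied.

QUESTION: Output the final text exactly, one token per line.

Answer: onjw
yiz
uec
bwq
seaew
ipzs
lrcdq
lccv
mgf
hwhx
pkhd
npjsd
cbqke
avolu
ldyzs

Derivation:
Hunk 1: at line 5 remove [ffos] add [vbwwz] -> 14 lines: onjw yiz uec gne rkz ijxa vbwwz teymo ztk html npjsd cbqke avolu ldyzs
Hunk 2: at line 3 remove [gne,rkz,ijxa] add [bwq,qhbw] -> 13 lines: onjw yiz uec bwq qhbw vbwwz teymo ztk html npjsd cbqke avolu ldyzs
Hunk 3: at line 3 remove [qhbw] add [seaew,fds] -> 14 lines: onjw yiz uec bwq seaew fds vbwwz teymo ztk html npjsd cbqke avolu ldyzs
Hunk 4: at line 7 remove [teymo,ztk,html] add [yeb,psrjb,pkhd] -> 14 lines: onjw yiz uec bwq seaew fds vbwwz yeb psrjb pkhd npjsd cbqke avolu ldyzs
Hunk 5: at line 8 remove [psrjb] add [lcdd,mgf,hwhx] -> 16 lines: onjw yiz uec bwq seaew fds vbwwz yeb lcdd mgf hwhx pkhd npjsd cbqke avolu ldyzs
Hunk 6: at line 6 remove [vbwwz,yeb,lcdd] add [lrcdq,lccv] -> 15 lines: onjw yiz uec bwq seaew fds lrcdq lccv mgf hwhx pkhd npjsd cbqke avolu ldyzs
Hunk 7: at line 5 remove [fds] add [ipzs] -> 15 lines: onjw yiz uec bwq seaew ipzs lrcdq lccv mgf hwhx pkhd npjsd cbqke avolu ldyzs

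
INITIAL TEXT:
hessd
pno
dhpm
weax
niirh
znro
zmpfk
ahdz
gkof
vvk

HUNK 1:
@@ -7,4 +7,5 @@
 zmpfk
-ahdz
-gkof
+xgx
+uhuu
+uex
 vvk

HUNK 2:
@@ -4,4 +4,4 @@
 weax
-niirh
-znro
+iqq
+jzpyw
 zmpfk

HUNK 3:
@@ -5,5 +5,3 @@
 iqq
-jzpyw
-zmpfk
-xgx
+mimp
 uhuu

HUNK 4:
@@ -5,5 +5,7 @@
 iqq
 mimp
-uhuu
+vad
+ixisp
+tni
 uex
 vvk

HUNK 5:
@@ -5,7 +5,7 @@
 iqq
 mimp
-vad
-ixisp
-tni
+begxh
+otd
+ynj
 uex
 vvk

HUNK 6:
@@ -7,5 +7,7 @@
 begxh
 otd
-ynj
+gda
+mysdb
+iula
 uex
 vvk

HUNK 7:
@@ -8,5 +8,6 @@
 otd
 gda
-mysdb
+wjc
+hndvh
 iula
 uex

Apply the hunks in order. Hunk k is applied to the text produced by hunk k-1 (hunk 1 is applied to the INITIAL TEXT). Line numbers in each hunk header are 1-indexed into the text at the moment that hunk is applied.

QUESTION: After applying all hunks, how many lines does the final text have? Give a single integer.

Answer: 14

Derivation:
Hunk 1: at line 7 remove [ahdz,gkof] add [xgx,uhuu,uex] -> 11 lines: hessd pno dhpm weax niirh znro zmpfk xgx uhuu uex vvk
Hunk 2: at line 4 remove [niirh,znro] add [iqq,jzpyw] -> 11 lines: hessd pno dhpm weax iqq jzpyw zmpfk xgx uhuu uex vvk
Hunk 3: at line 5 remove [jzpyw,zmpfk,xgx] add [mimp] -> 9 lines: hessd pno dhpm weax iqq mimp uhuu uex vvk
Hunk 4: at line 5 remove [uhuu] add [vad,ixisp,tni] -> 11 lines: hessd pno dhpm weax iqq mimp vad ixisp tni uex vvk
Hunk 5: at line 5 remove [vad,ixisp,tni] add [begxh,otd,ynj] -> 11 lines: hessd pno dhpm weax iqq mimp begxh otd ynj uex vvk
Hunk 6: at line 7 remove [ynj] add [gda,mysdb,iula] -> 13 lines: hessd pno dhpm weax iqq mimp begxh otd gda mysdb iula uex vvk
Hunk 7: at line 8 remove [mysdb] add [wjc,hndvh] -> 14 lines: hessd pno dhpm weax iqq mimp begxh otd gda wjc hndvh iula uex vvk
Final line count: 14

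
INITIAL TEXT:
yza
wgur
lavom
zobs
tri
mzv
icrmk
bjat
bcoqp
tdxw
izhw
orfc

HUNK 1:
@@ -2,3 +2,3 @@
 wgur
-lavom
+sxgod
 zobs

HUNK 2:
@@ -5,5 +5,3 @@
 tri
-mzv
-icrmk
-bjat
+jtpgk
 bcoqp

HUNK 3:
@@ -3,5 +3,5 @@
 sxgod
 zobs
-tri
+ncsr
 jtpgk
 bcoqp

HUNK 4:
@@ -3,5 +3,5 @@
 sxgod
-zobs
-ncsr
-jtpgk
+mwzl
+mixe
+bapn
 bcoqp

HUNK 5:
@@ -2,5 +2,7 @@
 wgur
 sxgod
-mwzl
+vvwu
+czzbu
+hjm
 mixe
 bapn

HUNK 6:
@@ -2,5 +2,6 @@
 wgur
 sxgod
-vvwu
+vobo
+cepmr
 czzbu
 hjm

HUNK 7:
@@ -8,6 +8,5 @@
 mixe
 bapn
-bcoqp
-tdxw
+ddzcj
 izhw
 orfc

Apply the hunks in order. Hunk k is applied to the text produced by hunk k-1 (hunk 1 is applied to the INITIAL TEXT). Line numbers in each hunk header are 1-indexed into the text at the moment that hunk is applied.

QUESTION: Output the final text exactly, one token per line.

Hunk 1: at line 2 remove [lavom] add [sxgod] -> 12 lines: yza wgur sxgod zobs tri mzv icrmk bjat bcoqp tdxw izhw orfc
Hunk 2: at line 5 remove [mzv,icrmk,bjat] add [jtpgk] -> 10 lines: yza wgur sxgod zobs tri jtpgk bcoqp tdxw izhw orfc
Hunk 3: at line 3 remove [tri] add [ncsr] -> 10 lines: yza wgur sxgod zobs ncsr jtpgk bcoqp tdxw izhw orfc
Hunk 4: at line 3 remove [zobs,ncsr,jtpgk] add [mwzl,mixe,bapn] -> 10 lines: yza wgur sxgod mwzl mixe bapn bcoqp tdxw izhw orfc
Hunk 5: at line 2 remove [mwzl] add [vvwu,czzbu,hjm] -> 12 lines: yza wgur sxgod vvwu czzbu hjm mixe bapn bcoqp tdxw izhw orfc
Hunk 6: at line 2 remove [vvwu] add [vobo,cepmr] -> 13 lines: yza wgur sxgod vobo cepmr czzbu hjm mixe bapn bcoqp tdxw izhw orfc
Hunk 7: at line 8 remove [bcoqp,tdxw] add [ddzcj] -> 12 lines: yza wgur sxgod vobo cepmr czzbu hjm mixe bapn ddzcj izhw orfc

Answer: yza
wgur
sxgod
vobo
cepmr
czzbu
hjm
mixe
bapn
ddzcj
izhw
orfc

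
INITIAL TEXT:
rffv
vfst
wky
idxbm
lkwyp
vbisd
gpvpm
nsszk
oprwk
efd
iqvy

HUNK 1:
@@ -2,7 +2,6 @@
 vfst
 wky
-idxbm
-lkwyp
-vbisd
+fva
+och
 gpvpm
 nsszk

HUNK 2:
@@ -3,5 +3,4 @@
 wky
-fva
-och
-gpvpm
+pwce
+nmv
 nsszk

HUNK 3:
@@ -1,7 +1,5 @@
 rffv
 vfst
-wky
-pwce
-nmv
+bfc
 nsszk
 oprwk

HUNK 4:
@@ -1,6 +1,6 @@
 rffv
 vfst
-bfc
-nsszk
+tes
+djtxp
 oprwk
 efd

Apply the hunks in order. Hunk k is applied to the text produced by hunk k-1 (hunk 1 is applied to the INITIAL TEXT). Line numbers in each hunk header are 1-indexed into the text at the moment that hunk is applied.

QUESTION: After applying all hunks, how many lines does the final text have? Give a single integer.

Hunk 1: at line 2 remove [idxbm,lkwyp,vbisd] add [fva,och] -> 10 lines: rffv vfst wky fva och gpvpm nsszk oprwk efd iqvy
Hunk 2: at line 3 remove [fva,och,gpvpm] add [pwce,nmv] -> 9 lines: rffv vfst wky pwce nmv nsszk oprwk efd iqvy
Hunk 3: at line 1 remove [wky,pwce,nmv] add [bfc] -> 7 lines: rffv vfst bfc nsszk oprwk efd iqvy
Hunk 4: at line 1 remove [bfc,nsszk] add [tes,djtxp] -> 7 lines: rffv vfst tes djtxp oprwk efd iqvy
Final line count: 7

Answer: 7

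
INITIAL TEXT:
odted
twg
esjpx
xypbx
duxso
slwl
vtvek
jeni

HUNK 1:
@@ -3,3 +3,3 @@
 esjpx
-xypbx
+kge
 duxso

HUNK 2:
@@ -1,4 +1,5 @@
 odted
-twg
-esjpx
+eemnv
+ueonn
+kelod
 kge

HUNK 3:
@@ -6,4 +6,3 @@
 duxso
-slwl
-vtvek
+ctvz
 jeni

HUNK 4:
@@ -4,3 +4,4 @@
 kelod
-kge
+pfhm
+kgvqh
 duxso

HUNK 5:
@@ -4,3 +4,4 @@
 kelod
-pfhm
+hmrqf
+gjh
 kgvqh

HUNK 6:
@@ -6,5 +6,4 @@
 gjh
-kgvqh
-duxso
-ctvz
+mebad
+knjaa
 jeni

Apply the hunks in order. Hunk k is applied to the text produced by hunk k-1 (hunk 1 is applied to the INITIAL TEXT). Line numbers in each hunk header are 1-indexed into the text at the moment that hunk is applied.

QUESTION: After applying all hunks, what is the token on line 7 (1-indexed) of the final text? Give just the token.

Answer: mebad

Derivation:
Hunk 1: at line 3 remove [xypbx] add [kge] -> 8 lines: odted twg esjpx kge duxso slwl vtvek jeni
Hunk 2: at line 1 remove [twg,esjpx] add [eemnv,ueonn,kelod] -> 9 lines: odted eemnv ueonn kelod kge duxso slwl vtvek jeni
Hunk 3: at line 6 remove [slwl,vtvek] add [ctvz] -> 8 lines: odted eemnv ueonn kelod kge duxso ctvz jeni
Hunk 4: at line 4 remove [kge] add [pfhm,kgvqh] -> 9 lines: odted eemnv ueonn kelod pfhm kgvqh duxso ctvz jeni
Hunk 5: at line 4 remove [pfhm] add [hmrqf,gjh] -> 10 lines: odted eemnv ueonn kelod hmrqf gjh kgvqh duxso ctvz jeni
Hunk 6: at line 6 remove [kgvqh,duxso,ctvz] add [mebad,knjaa] -> 9 lines: odted eemnv ueonn kelod hmrqf gjh mebad knjaa jeni
Final line 7: mebad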